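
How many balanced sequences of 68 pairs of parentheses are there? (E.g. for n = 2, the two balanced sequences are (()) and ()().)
C_68 = 86218923998960285726185640663701108500

These balanced parentheses are counted by the Catalan number C_n = (1/(n + 1)) · C(2n, n). For n = 68: C_68 = (1/69) · C(136, 68) = 5949105755928259715106809205795376486500/69 = 86218923998960285726185640663701108500.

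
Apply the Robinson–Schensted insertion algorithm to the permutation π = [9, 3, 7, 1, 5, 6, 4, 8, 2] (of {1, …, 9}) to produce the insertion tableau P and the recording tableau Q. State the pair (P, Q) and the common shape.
P = [1, 2, 6, 8] / [3, 4] / [5] / [7] / [9];  Q = [1, 3, 6, 8] / [2, 5] / [4] / [7] / [9];  common shape = (4, 2, 1, 1, 1)

Row-insert the values π_1, π_2, … into P one at a time, bumping the leftmost entry strictly greater than the inserted value down to the next row. The recording tableau Q records, in position (i, j), the step at which that cell was added to P.
  Insert 9 (step 1): P = [9];  Q = [1]
  Insert 3 (step 2): P = [3] / [9];  Q = [1] / [2]
  Insert 7 (step 3): P = [3, 7] / [9];  Q = [1, 3] / [2]
  Insert 1 (step 4): P = [1, 7] / [3] / [9];  Q = [1, 3] / [2] / [4]
  Insert 5 (step 5): P = [1, 5] / [3, 7] / [9];  Q = [1, 3] / [2, 5] / [4]
  Insert 6 (step 6): P = [1, 5, 6] / [3, 7] / [9];  Q = [1, 3, 6] / [2, 5] / [4]
  Insert 4 (step 7): P = [1, 4, 6] / [3, 5] / [7] / [9];  Q = [1, 3, 6] / [2, 5] / [4] / [7]
  Insert 8 (step 8): P = [1, 4, 6, 8] / [3, 5] / [7] / [9];  Q = [1, 3, 6, 8] / [2, 5] / [4] / [7]
  Insert 2 (step 9): P = [1, 2, 6, 8] / [3, 4] / [5] / [7] / [9];  Q = [1, 3, 6, 8] / [2, 5] / [4] / [7] / [9]
Final shape: (4, 2, 1, 1, 1).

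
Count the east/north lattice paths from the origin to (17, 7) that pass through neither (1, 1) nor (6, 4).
Number of paths = 161206

Inclusion–exclusion. Total paths: C(24, 17) = 346104. Through P₁: C(2, 1)·C(22, 16) = 149226. Through P₂: C(10, 6)·C(14, 11) = 76440. Since P₁ is strictly southwest of P₂, a monotone path through both must visit P₁ then P₂; paths through both = C(2, 1)·C(8, 5)·C(14, 11) = 40768. Avoid both = 346104 − 149226 − 76440 + 40768 = 161206.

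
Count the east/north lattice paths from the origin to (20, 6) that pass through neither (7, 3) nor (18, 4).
Number of paths = 127780

Inclusion–exclusion. Total paths: C(26, 20) = 230230. Through P₁: C(10, 7)·C(16, 13) = 67200. Through P₂: C(22, 18)·C(4, 2) = 43890. Since P₁ is strictly southwest of P₂, a monotone path through both must visit P₁ then P₂; paths through both = C(10, 7)·C(12, 11)·C(4, 2) = 8640. Avoid both = 230230 − 67200 − 43890 + 8640 = 127780.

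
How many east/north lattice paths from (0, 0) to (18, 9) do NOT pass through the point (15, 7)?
Number of paths = 2981385

Total paths from (0, 0) to (18, 9): C(27, 18) = 4686825. Paths through (15, 7): (paths (0, 0) → (15, 7)) × (paths (15, 7) → (18, 9)) = C(22, 15) · C(5, 3) = 170544 · 10 = 1705440. Avoidance count = 4686825 − 1705440 = 2981385.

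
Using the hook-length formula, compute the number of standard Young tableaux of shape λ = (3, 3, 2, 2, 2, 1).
# SYT of shape (3, 3, 2, 2, 2, 1) = 5148

Hook-length formula: f^λ = n! / Π hook(c), product over all cells c of the Young diagram. For λ = (3, 3, 2, 2, 2, 1), n = 13 boxes. Hook lengths by row (left-to-right, top-to-bottom): [8, 6, 2]; [7, 5, 1]; [5, 3]; [4, 2]; [3, 1]; [1]. Product of hooks = 1209600. So f^λ = 13! / 1209600 = 6227020800 / 1209600 = 5148.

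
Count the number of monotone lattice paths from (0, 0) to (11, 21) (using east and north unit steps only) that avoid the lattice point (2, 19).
Number of paths = 129012930

Total paths from (0, 0) to (11, 21): C(32, 11) = 129024480. Paths through (2, 19): (paths (0, 0) → (2, 19)) × (paths (2, 19) → (11, 21)) = C(21, 2) · C(11, 9) = 210 · 55 = 11550. Avoidance count = 129024480 − 11550 = 129012930.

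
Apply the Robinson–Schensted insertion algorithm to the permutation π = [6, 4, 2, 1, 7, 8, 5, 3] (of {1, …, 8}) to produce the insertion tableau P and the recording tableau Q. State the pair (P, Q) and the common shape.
P = [1, 3, 8] / [2, 5] / [4, 7] / [6];  Q = [1, 5, 6] / [2, 7] / [3, 8] / [4];  common shape = (3, 2, 2, 1)

Row-insert the values π_1, π_2, … into P one at a time, bumping the leftmost entry strictly greater than the inserted value down to the next row. The recording tableau Q records, in position (i, j), the step at which that cell was added to P.
  Insert 6 (step 1): P = [6];  Q = [1]
  Insert 4 (step 2): P = [4] / [6];  Q = [1] / [2]
  Insert 2 (step 3): P = [2] / [4] / [6];  Q = [1] / [2] / [3]
  Insert 1 (step 4): P = [1] / [2] / [4] / [6];  Q = [1] / [2] / [3] / [4]
  Insert 7 (step 5): P = [1, 7] / [2] / [4] / [6];  Q = [1, 5] / [2] / [3] / [4]
  Insert 8 (step 6): P = [1, 7, 8] / [2] / [4] / [6];  Q = [1, 5, 6] / [2] / [3] / [4]
  Insert 5 (step 7): P = [1, 5, 8] / [2, 7] / [4] / [6];  Q = [1, 5, 6] / [2, 7] / [3] / [4]
  Insert 3 (step 8): P = [1, 3, 8] / [2, 5] / [4, 7] / [6];  Q = [1, 5, 6] / [2, 7] / [3, 8] / [4]
Final shape: (3, 2, 2, 1).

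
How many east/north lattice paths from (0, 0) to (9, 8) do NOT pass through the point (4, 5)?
Number of paths = 17254

Total paths from (0, 0) to (9, 8): C(17, 9) = 24310. Paths through (4, 5): (paths (0, 0) → (4, 5)) × (paths (4, 5) → (9, 8)) = C(9, 4) · C(8, 5) = 126 · 56 = 7056. Avoidance count = 24310 − 7056 = 17254.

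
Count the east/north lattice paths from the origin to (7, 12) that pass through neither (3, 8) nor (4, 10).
Number of paths = 33778

Inclusion–exclusion. Total paths: C(19, 7) = 50388. Through P₁: C(11, 3)·C(8, 4) = 11550. Through P₂: C(14, 4)·C(5, 3) = 10010. Since P₁ is strictly southwest of P₂, a monotone path through both must visit P₁ then P₂; paths through both = C(11, 3)·C(3, 1)·C(5, 3) = 4950. Avoid both = 50388 − 11550 − 10010 + 4950 = 33778.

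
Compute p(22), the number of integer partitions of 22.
p(22) = 1002

Compute p(n) via the recurrence p(n, m) = p(n, m−1) + p(n−m, m), where p(n, m) counts partitions of n with all parts ≤ m and p(n) = p(n, n). The base cases are p(0, m) = 1 and p(n, 0) = 0 for n > 0. Filling the table yields p(22) = 1002. (Euler's pentagonal recurrence is an alternative.)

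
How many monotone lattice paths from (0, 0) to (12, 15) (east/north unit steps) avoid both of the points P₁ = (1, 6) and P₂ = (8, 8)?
Number of paths = 12044200

Inclusion–exclusion. Total paths: C(27, 12) = 17383860. Through P₁: C(7, 1)·C(20, 11) = 1175720. Through P₂: C(16, 8)·C(11, 4) = 4247100. Since P₁ is strictly southwest of P₂, a monotone path through both must visit P₁ then P₂; paths through both = C(7, 1)·C(9, 7)·C(11, 4) = 83160. Avoid both = 17383860 − 1175720 − 4247100 + 83160 = 12044200.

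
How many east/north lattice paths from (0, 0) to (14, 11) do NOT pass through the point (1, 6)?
Number of paths = 4397424

Total paths from (0, 0) to (14, 11): C(25, 14) = 4457400. Paths through (1, 6): (paths (0, 0) → (1, 6)) × (paths (1, 6) → (14, 11)) = C(7, 1) · C(18, 13) = 7 · 8568 = 59976. Avoidance count = 4457400 − 59976 = 4397424.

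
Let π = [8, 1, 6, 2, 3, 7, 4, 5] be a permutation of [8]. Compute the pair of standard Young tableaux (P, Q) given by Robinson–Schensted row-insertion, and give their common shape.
P = [1, 2, 3, 4, 5] / [6, 7] / [8];  Q = [1, 3, 5, 6, 8] / [2, 7] / [4];  common shape = (5, 2, 1)

Row-insert the values π_1, π_2, … into P one at a time, bumping the leftmost entry strictly greater than the inserted value down to the next row. The recording tableau Q records, in position (i, j), the step at which that cell was added to P.
  Insert 8 (step 1): P = [8];  Q = [1]
  Insert 1 (step 2): P = [1] / [8];  Q = [1] / [2]
  Insert 6 (step 3): P = [1, 6] / [8];  Q = [1, 3] / [2]
  Insert 2 (step 4): P = [1, 2] / [6] / [8];  Q = [1, 3] / [2] / [4]
  Insert 3 (step 5): P = [1, 2, 3] / [6] / [8];  Q = [1, 3, 5] / [2] / [4]
  Insert 7 (step 6): P = [1, 2, 3, 7] / [6] / [8];  Q = [1, 3, 5, 6] / [2] / [4]
  Insert 4 (step 7): P = [1, 2, 3, 4] / [6, 7] / [8];  Q = [1, 3, 5, 6] / [2, 7] / [4]
  Insert 5 (step 8): P = [1, 2, 3, 4, 5] / [6, 7] / [8];  Q = [1, 3, 5, 6, 8] / [2, 7] / [4]
Final shape: (5, 2, 1).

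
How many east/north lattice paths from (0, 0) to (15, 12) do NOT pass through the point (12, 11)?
Number of paths = 11975548

Total paths from (0, 0) to (15, 12): C(27, 15) = 17383860. Paths through (12, 11): (paths (0, 0) → (12, 11)) × (paths (12, 11) → (15, 12)) = C(23, 12) · C(4, 3) = 1352078 · 4 = 5408312. Avoidance count = 17383860 − 5408312 = 11975548.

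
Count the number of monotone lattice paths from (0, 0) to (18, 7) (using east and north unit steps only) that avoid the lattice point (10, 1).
Number of paths = 447667

Total paths from (0, 0) to (18, 7): C(25, 18) = 480700. Paths through (10, 1): (paths (0, 0) → (10, 1)) × (paths (10, 1) → (18, 7)) = C(11, 10) · C(14, 8) = 11 · 3003 = 33033. Avoidance count = 480700 − 33033 = 447667.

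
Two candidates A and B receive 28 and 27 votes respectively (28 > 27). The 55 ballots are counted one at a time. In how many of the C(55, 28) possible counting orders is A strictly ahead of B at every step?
Strict-lead orderings = 69533550916004

Total orderings of the 55 votes with 28 for A: C(55, 28) = 3824345300380220. By the Bertrand ballot formula (Cycle Lemma / reflection principle), the number of orderings in which A is strictly ahead of B throughout is (p − q)/(p + q) · C(p + q, p) = (28 − 27)/(28 + 27) · 3824345300380220 = 69533550916004.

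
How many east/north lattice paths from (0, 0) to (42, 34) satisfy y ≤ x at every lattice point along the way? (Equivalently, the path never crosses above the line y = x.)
Number of paths = 951385550073787350900

By the reflection principle (André's argument), the number of monotone paths to (42, 34) with n ≤ m that never go above y = x is C(76, 42) − C(76, 43) = 4545508739241428454300 − 3594123189167641103400 = 951385550073787350900.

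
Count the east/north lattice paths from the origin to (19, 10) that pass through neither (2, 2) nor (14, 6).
Number of paths = 10032720

Inclusion–exclusion. Total paths: C(29, 19) = 20030010. Through P₁: C(4, 2)·C(25, 17) = 6489450. Through P₂: C(20, 14)·C(9, 5) = 4883760. Since P₁ is strictly southwest of P₂, a monotone path through both must visit P₁ then P₂; paths through both = C(4, 2)·C(16, 12)·C(9, 5) = 1375920. Avoid both = 20030010 − 6489450 − 4883760 + 1375920 = 10032720.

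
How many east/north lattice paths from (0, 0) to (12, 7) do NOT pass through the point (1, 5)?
Number of paths = 49920

Total paths from (0, 0) to (12, 7): C(19, 12) = 50388. Paths through (1, 5): (paths (0, 0) → (1, 5)) × (paths (1, 5) → (12, 7)) = C(6, 1) · C(13, 11) = 6 · 78 = 468. Avoidance count = 50388 − 468 = 49920.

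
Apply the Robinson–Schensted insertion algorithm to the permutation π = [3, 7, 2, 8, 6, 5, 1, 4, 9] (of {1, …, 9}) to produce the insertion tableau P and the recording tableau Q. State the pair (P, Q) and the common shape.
P = [1, 4, 8, 9] / [2, 5] / [3, 6] / [7];  Q = [1, 2, 4, 9] / [3, 5] / [6, 8] / [7];  common shape = (4, 2, 2, 1)

Row-insert the values π_1, π_2, … into P one at a time, bumping the leftmost entry strictly greater than the inserted value down to the next row. The recording tableau Q records, in position (i, j), the step at which that cell was added to P.
  Insert 3 (step 1): P = [3];  Q = [1]
  Insert 7 (step 2): P = [3, 7];  Q = [1, 2]
  Insert 2 (step 3): P = [2, 7] / [3];  Q = [1, 2] / [3]
  Insert 8 (step 4): P = [2, 7, 8] / [3];  Q = [1, 2, 4] / [3]
  Insert 6 (step 5): P = [2, 6, 8] / [3, 7];  Q = [1, 2, 4] / [3, 5]
  Insert 5 (step 6): P = [2, 5, 8] / [3, 6] / [7];  Q = [1, 2, 4] / [3, 5] / [6]
  Insert 1 (step 7): P = [1, 5, 8] / [2, 6] / [3] / [7];  Q = [1, 2, 4] / [3, 5] / [6] / [7]
  Insert 4 (step 8): P = [1, 4, 8] / [2, 5] / [3, 6] / [7];  Q = [1, 2, 4] / [3, 5] / [6, 8] / [7]
  Insert 9 (step 9): P = [1, 4, 8, 9] / [2, 5] / [3, 6] / [7];  Q = [1, 2, 4, 9] / [3, 5] / [6, 8] / [7]
Final shape: (4, 2, 2, 1).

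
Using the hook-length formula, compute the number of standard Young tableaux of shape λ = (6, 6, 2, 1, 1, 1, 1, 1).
# SYT of shape (6, 6, 2, 1, 1, 1, 1, 1) = 7674480

Hook-length formula: f^λ = n! / Π hook(c), product over all cells c of the Young diagram. For λ = (6, 6, 2, 1, 1, 1, 1, 1), n = 19 boxes. Hook lengths by row (left-to-right, top-to-bottom): [13, 7, 5, 4, 3, 2]; [12, 6, 4, 3, 2, 1]; [7, 1]; [5]; [4]; [3]; [2]; [1]. Product of hooks = 15850598400. So f^λ = 19! / 15850598400 = 121645100408832000 / 15850598400 = 7674480.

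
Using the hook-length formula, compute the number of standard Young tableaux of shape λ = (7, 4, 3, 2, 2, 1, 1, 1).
# SYT of shape (7, 4, 3, 2, 2, 1, 1, 1) = 838053216

Hook-length formula: f^λ = n! / Π hook(c), product over all cells c of the Young diagram. For λ = (7, 4, 3, 2, 2, 1, 1, 1), n = 21 boxes. Hook lengths by row (left-to-right, top-to-bottom): [14, 10, 7, 5, 3, 2, 1]; [10, 6, 3, 1]; [8, 4, 1]; [6, 2]; [5, 1]; [3]; [2]; [1]. Product of hooks = 60963840000. So f^λ = 21! / 60963840000 = 51090942171709440000 / 60963840000 = 838053216.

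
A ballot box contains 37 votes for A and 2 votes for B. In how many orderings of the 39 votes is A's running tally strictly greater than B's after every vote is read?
Strict-lead orderings = 665

Total orderings of the 39 votes with 37 for A: C(39, 37) = 741. By the Bertrand ballot formula (Cycle Lemma / reflection principle), the number of orderings in which A is strictly ahead of B throughout is (p − q)/(p + q) · C(p + q, p) = (37 − 2)/(37 + 2) · 741 = 665.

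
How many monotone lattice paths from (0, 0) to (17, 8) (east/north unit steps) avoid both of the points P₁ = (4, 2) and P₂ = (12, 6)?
Number of paths = 440676

Inclusion–exclusion. Total paths: C(25, 17) = 1081575. Through P₁: C(6, 4)·C(19, 13) = 406980. Through P₂: C(18, 12)·C(7, 5) = 389844. Since P₁ is strictly southwest of P₂, a monotone path through both must visit P₁ then P₂; paths through both = C(6, 4)·C(12, 8)·C(7, 5) = 155925. Avoid both = 1081575 − 406980 − 389844 + 155925 = 440676.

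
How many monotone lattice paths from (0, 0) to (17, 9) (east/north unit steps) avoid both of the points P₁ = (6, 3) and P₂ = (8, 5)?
Number of paths = 1525121

Inclusion–exclusion. Total paths: C(26, 17) = 3124550. Through P₁: C(9, 6)·C(17, 11) = 1039584. Through P₂: C(13, 8)·C(13, 9) = 920205. Since P₁ is strictly southwest of P₂, a monotone path through both must visit P₁ then P₂; paths through both = C(9, 6)·C(4, 2)·C(13, 9) = 360360. Avoid both = 3124550 − 1039584 − 920205 + 360360 = 1525121.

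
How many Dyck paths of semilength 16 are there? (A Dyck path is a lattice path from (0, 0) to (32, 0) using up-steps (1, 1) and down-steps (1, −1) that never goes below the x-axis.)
C_16 = 35357670

These Dyck paths are counted by the Catalan number C_n = (1/(n + 1)) · C(2n, n). For n = 16: C_16 = (1/17) · C(32, 16) = 601080390/17 = 35357670.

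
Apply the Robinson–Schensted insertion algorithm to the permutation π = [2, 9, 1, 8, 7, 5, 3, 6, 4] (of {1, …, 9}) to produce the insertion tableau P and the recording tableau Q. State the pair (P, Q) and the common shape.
P = [1, 3, 4] / [2, 5, 6] / [7] / [8] / [9];  Q = [1, 2, 8] / [3, 4, 9] / [5] / [6] / [7];  common shape = (3, 3, 1, 1, 1)

Row-insert the values π_1, π_2, … into P one at a time, bumping the leftmost entry strictly greater than the inserted value down to the next row. The recording tableau Q records, in position (i, j), the step at which that cell was added to P.
  Insert 2 (step 1): P = [2];  Q = [1]
  Insert 9 (step 2): P = [2, 9];  Q = [1, 2]
  Insert 1 (step 3): P = [1, 9] / [2];  Q = [1, 2] / [3]
  Insert 8 (step 4): P = [1, 8] / [2, 9];  Q = [1, 2] / [3, 4]
  Insert 7 (step 5): P = [1, 7] / [2, 8] / [9];  Q = [1, 2] / [3, 4] / [5]
  Insert 5 (step 6): P = [1, 5] / [2, 7] / [8] / [9];  Q = [1, 2] / [3, 4] / [5] / [6]
  Insert 3 (step 7): P = [1, 3] / [2, 5] / [7] / [8] / [9];  Q = [1, 2] / [3, 4] / [5] / [6] / [7]
  Insert 6 (step 8): P = [1, 3, 6] / [2, 5] / [7] / [8] / [9];  Q = [1, 2, 8] / [3, 4] / [5] / [6] / [7]
  Insert 4 (step 9): P = [1, 3, 4] / [2, 5, 6] / [7] / [8] / [9];  Q = [1, 2, 8] / [3, 4, 9] / [5] / [6] / [7]
Final shape: (3, 3, 1, 1, 1).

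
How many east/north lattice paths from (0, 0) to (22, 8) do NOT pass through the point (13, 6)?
Number of paths = 4360665

Total paths from (0, 0) to (22, 8): C(30, 22) = 5852925. Paths through (13, 6): (paths (0, 0) → (13, 6)) × (paths (13, 6) → (22, 8)) = C(19, 13) · C(11, 9) = 27132 · 55 = 1492260. Avoidance count = 5852925 − 1492260 = 4360665.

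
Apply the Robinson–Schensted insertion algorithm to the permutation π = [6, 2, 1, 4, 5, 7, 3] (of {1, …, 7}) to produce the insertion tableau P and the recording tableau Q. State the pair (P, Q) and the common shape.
P = [1, 3, 5, 7] / [2, 4] / [6];  Q = [1, 4, 5, 6] / [2, 7] / [3];  common shape = (4, 2, 1)

Row-insert the values π_1, π_2, … into P one at a time, bumping the leftmost entry strictly greater than the inserted value down to the next row. The recording tableau Q records, in position (i, j), the step at which that cell was added to P.
  Insert 6 (step 1): P = [6];  Q = [1]
  Insert 2 (step 2): P = [2] / [6];  Q = [1] / [2]
  Insert 1 (step 3): P = [1] / [2] / [6];  Q = [1] / [2] / [3]
  Insert 4 (step 4): P = [1, 4] / [2] / [6];  Q = [1, 4] / [2] / [3]
  Insert 5 (step 5): P = [1, 4, 5] / [2] / [6];  Q = [1, 4, 5] / [2] / [3]
  Insert 7 (step 6): P = [1, 4, 5, 7] / [2] / [6];  Q = [1, 4, 5, 6] / [2] / [3]
  Insert 3 (step 7): P = [1, 3, 5, 7] / [2, 4] / [6];  Q = [1, 4, 5, 6] / [2, 7] / [3]
Final shape: (4, 2, 1).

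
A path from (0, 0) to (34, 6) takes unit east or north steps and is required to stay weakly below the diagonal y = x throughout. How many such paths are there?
Number of paths = 3180372

By the reflection principle (André's argument), the number of monotone paths to (34, 6) with n ≤ m that never go above y = x is C(40, 34) − C(40, 35) = 3838380 − 658008 = 3180372.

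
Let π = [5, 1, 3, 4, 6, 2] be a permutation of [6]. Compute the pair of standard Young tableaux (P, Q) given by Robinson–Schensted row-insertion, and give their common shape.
P = [1, 2, 4, 6] / [3] / [5];  Q = [1, 3, 4, 5] / [2] / [6];  common shape = (4, 1, 1)

Row-insert the values π_1, π_2, … into P one at a time, bumping the leftmost entry strictly greater than the inserted value down to the next row. The recording tableau Q records, in position (i, j), the step at which that cell was added to P.
  Insert 5 (step 1): P = [5];  Q = [1]
  Insert 1 (step 2): P = [1] / [5];  Q = [1] / [2]
  Insert 3 (step 3): P = [1, 3] / [5];  Q = [1, 3] / [2]
  Insert 4 (step 4): P = [1, 3, 4] / [5];  Q = [1, 3, 4] / [2]
  Insert 6 (step 5): P = [1, 3, 4, 6] / [5];  Q = [1, 3, 4, 5] / [2]
  Insert 2 (step 6): P = [1, 2, 4, 6] / [3] / [5];  Q = [1, 3, 4, 5] / [2] / [6]
Final shape: (4, 1, 1).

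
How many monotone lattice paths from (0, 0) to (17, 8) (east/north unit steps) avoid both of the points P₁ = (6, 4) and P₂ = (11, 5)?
Number of paths = 533853

Inclusion–exclusion. Total paths: C(25, 17) = 1081575. Through P₁: C(10, 6)·C(15, 11) = 286650. Through P₂: C(16, 11)·C(9, 6) = 366912. Since P₁ is strictly southwest of P₂, a monotone path through both must visit P₁ then P₂; paths through both = C(10, 6)·C(6, 5)·C(9, 6) = 105840. Avoid both = 1081575 − 286650 − 366912 + 105840 = 533853.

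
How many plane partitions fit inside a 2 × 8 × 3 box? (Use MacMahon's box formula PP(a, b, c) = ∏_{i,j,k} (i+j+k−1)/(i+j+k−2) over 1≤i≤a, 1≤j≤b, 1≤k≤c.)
PP(2, 8, 3) = 9075

Evaluate the triple product over i = 1..2, j = 1..8, k = 1..3. The factors are (2/1) · (3/2) · (4/3) · (3/2) · (4/3) · (5/4) · (4/3) · (5/4) · … (48 factors total). The numerators and denominators telescope so the product is an integer; carrying out the multiplication exactly gives PP(2, 8, 3) = 9075.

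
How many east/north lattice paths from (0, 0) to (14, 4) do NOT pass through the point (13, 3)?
Number of paths = 1940

Total paths from (0, 0) to (14, 4): C(18, 14) = 3060. Paths through (13, 3): (paths (0, 0) → (13, 3)) × (paths (13, 3) → (14, 4)) = C(16, 13) · C(2, 1) = 560 · 2 = 1120. Avoidance count = 3060 − 1120 = 1940.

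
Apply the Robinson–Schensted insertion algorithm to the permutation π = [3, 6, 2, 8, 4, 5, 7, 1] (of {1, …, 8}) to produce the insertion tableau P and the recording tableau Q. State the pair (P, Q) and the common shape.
P = [1, 4, 5, 7] / [2, 6, 8] / [3];  Q = [1, 2, 4, 7] / [3, 5, 6] / [8];  common shape = (4, 3, 1)

Row-insert the values π_1, π_2, … into P one at a time, bumping the leftmost entry strictly greater than the inserted value down to the next row. The recording tableau Q records, in position (i, j), the step at which that cell was added to P.
  Insert 3 (step 1): P = [3];  Q = [1]
  Insert 6 (step 2): P = [3, 6];  Q = [1, 2]
  Insert 2 (step 3): P = [2, 6] / [3];  Q = [1, 2] / [3]
  Insert 8 (step 4): P = [2, 6, 8] / [3];  Q = [1, 2, 4] / [3]
  Insert 4 (step 5): P = [2, 4, 8] / [3, 6];  Q = [1, 2, 4] / [3, 5]
  Insert 5 (step 6): P = [2, 4, 5] / [3, 6, 8];  Q = [1, 2, 4] / [3, 5, 6]
  Insert 7 (step 7): P = [2, 4, 5, 7] / [3, 6, 8];  Q = [1, 2, 4, 7] / [3, 5, 6]
  Insert 1 (step 8): P = [1, 4, 5, 7] / [2, 6, 8] / [3];  Q = [1, 2, 4, 7] / [3, 5, 6] / [8]
Final shape: (4, 3, 1).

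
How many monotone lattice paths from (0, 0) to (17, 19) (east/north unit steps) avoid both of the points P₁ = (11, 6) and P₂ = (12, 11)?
Number of paths = 6617154054

Inclusion–exclusion. Total paths: C(36, 17) = 8597496600. Through P₁: C(17, 11)·C(19, 6) = 335785632. Through P₂: C(23, 12)·C(13, 5) = 1740124386. Since P₁ is strictly southwest of P₂, a monotone path through both must visit P₁ then P₂; paths through both = C(17, 11)·C(6, 1)·C(13, 5) = 95567472. Avoid both = 8597496600 − 335785632 − 1740124386 + 95567472 = 6617154054.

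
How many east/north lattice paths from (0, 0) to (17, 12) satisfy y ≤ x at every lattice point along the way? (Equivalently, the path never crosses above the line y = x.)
Number of paths = 17298645

By the reflection principle (André's argument), the number of monotone paths to (17, 12) with n ≤ m that never go above y = x is C(29, 17) − C(29, 18) = 51895935 − 34597290 = 17298645.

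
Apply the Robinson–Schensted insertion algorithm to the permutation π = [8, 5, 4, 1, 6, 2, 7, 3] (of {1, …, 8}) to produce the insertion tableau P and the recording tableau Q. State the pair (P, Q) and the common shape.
P = [1, 2, 3] / [4, 6, 7] / [5] / [8];  Q = [1, 5, 7] / [2, 6, 8] / [3] / [4];  common shape = (3, 3, 1, 1)

Row-insert the values π_1, π_2, … into P one at a time, bumping the leftmost entry strictly greater than the inserted value down to the next row. The recording tableau Q records, in position (i, j), the step at which that cell was added to P.
  Insert 8 (step 1): P = [8];  Q = [1]
  Insert 5 (step 2): P = [5] / [8];  Q = [1] / [2]
  Insert 4 (step 3): P = [4] / [5] / [8];  Q = [1] / [2] / [3]
  Insert 1 (step 4): P = [1] / [4] / [5] / [8];  Q = [1] / [2] / [3] / [4]
  Insert 6 (step 5): P = [1, 6] / [4] / [5] / [8];  Q = [1, 5] / [2] / [3] / [4]
  Insert 2 (step 6): P = [1, 2] / [4, 6] / [5] / [8];  Q = [1, 5] / [2, 6] / [3] / [4]
  Insert 7 (step 7): P = [1, 2, 7] / [4, 6] / [5] / [8];  Q = [1, 5, 7] / [2, 6] / [3] / [4]
  Insert 3 (step 8): P = [1, 2, 3] / [4, 6, 7] / [5] / [8];  Q = [1, 5, 7] / [2, 6, 8] / [3] / [4]
Final shape: (3, 3, 1, 1).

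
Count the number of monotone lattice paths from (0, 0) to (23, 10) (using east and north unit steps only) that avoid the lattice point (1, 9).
Number of paths = 92560810

Total paths from (0, 0) to (23, 10): C(33, 23) = 92561040. Paths through (1, 9): (paths (0, 0) → (1, 9)) × (paths (1, 9) → (23, 10)) = C(10, 1) · C(23, 22) = 10 · 23 = 230. Avoidance count = 92561040 − 230 = 92560810.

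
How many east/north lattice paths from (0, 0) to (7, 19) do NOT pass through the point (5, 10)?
Number of paths = 492635

Total paths from (0, 0) to (7, 19): C(26, 7) = 657800. Paths through (5, 10): (paths (0, 0) → (5, 10)) × (paths (5, 10) → (7, 19)) = C(15, 5) · C(11, 2) = 3003 · 55 = 165165. Avoidance count = 657800 − 165165 = 492635.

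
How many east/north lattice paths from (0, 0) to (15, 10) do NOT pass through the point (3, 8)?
Number of paths = 3253745

Total paths from (0, 0) to (15, 10): C(25, 15) = 3268760. Paths through (3, 8): (paths (0, 0) → (3, 8)) × (paths (3, 8) → (15, 10)) = C(11, 3) · C(14, 12) = 165 · 91 = 15015. Avoidance count = 3268760 − 15015 = 3253745.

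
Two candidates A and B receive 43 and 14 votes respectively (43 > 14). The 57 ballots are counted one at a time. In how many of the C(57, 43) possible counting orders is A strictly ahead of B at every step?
Strict-lead orderings = 3914819231400

Total orderings of the 57 votes with 43 for A: C(57, 43) = 7694644696200. By the Bertrand ballot formula (Cycle Lemma / reflection principle), the number of orderings in which A is strictly ahead of B throughout is (p − q)/(p + q) · C(p + q, p) = (43 − 14)/(43 + 14) · 7694644696200 = 3914819231400.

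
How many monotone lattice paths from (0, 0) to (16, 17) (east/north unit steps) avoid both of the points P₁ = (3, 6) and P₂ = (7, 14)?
Number of paths = 940693014

Inclusion–exclusion. Total paths: C(33, 16) = 1166803110. Through P₁: C(9, 3)·C(24, 13) = 209676096. Through P₂: C(21, 7)·C(12, 9) = 25581600. Since P₁ is strictly southwest of P₂, a monotone path through both must visit P₁ then P₂; paths through both = C(9, 3)·C(12, 4)·C(12, 9) = 9147600. Avoid both = 1166803110 − 209676096 − 25581600 + 9147600 = 940693014.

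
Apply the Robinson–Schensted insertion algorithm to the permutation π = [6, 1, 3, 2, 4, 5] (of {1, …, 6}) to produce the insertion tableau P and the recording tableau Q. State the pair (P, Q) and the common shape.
P = [1, 2, 4, 5] / [3] / [6];  Q = [1, 3, 5, 6] / [2] / [4];  common shape = (4, 1, 1)

Row-insert the values π_1, π_2, … into P one at a time, bumping the leftmost entry strictly greater than the inserted value down to the next row. The recording tableau Q records, in position (i, j), the step at which that cell was added to P.
  Insert 6 (step 1): P = [6];  Q = [1]
  Insert 1 (step 2): P = [1] / [6];  Q = [1] / [2]
  Insert 3 (step 3): P = [1, 3] / [6];  Q = [1, 3] / [2]
  Insert 2 (step 4): P = [1, 2] / [3] / [6];  Q = [1, 3] / [2] / [4]
  Insert 4 (step 5): P = [1, 2, 4] / [3] / [6];  Q = [1, 3, 5] / [2] / [4]
  Insert 5 (step 6): P = [1, 2, 4, 5] / [3] / [6];  Q = [1, 3, 5, 6] / [2] / [4]
Final shape: (4, 1, 1).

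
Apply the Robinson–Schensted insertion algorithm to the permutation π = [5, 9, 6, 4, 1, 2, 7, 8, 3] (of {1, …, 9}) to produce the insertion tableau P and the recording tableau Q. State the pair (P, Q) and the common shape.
P = [1, 2, 3, 8] / [4, 6, 7] / [5] / [9];  Q = [1, 2, 7, 8] / [3, 6, 9] / [4] / [5];  common shape = (4, 3, 1, 1)

Row-insert the values π_1, π_2, … into P one at a time, bumping the leftmost entry strictly greater than the inserted value down to the next row. The recording tableau Q records, in position (i, j), the step at which that cell was added to P.
  Insert 5 (step 1): P = [5];  Q = [1]
  Insert 9 (step 2): P = [5, 9];  Q = [1, 2]
  Insert 6 (step 3): P = [5, 6] / [9];  Q = [1, 2] / [3]
  Insert 4 (step 4): P = [4, 6] / [5] / [9];  Q = [1, 2] / [3] / [4]
  Insert 1 (step 5): P = [1, 6] / [4] / [5] / [9];  Q = [1, 2] / [3] / [4] / [5]
  Insert 2 (step 6): P = [1, 2] / [4, 6] / [5] / [9];  Q = [1, 2] / [3, 6] / [4] / [5]
  Insert 7 (step 7): P = [1, 2, 7] / [4, 6] / [5] / [9];  Q = [1, 2, 7] / [3, 6] / [4] / [5]
  Insert 8 (step 8): P = [1, 2, 7, 8] / [4, 6] / [5] / [9];  Q = [1, 2, 7, 8] / [3, 6] / [4] / [5]
  Insert 3 (step 9): P = [1, 2, 3, 8] / [4, 6, 7] / [5] / [9];  Q = [1, 2, 7, 8] / [3, 6, 9] / [4] / [5]
Final shape: (4, 3, 1, 1).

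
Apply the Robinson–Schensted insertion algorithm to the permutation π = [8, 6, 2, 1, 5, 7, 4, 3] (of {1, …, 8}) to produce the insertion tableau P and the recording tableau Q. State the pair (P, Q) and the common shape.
P = [1, 3, 7] / [2, 4] / [5] / [6] / [8];  Q = [1, 5, 6] / [2, 7] / [3] / [4] / [8];  common shape = (3, 2, 1, 1, 1)

Row-insert the values π_1, π_2, … into P one at a time, bumping the leftmost entry strictly greater than the inserted value down to the next row. The recording tableau Q records, in position (i, j), the step at which that cell was added to P.
  Insert 8 (step 1): P = [8];  Q = [1]
  Insert 6 (step 2): P = [6] / [8];  Q = [1] / [2]
  Insert 2 (step 3): P = [2] / [6] / [8];  Q = [1] / [2] / [3]
  Insert 1 (step 4): P = [1] / [2] / [6] / [8];  Q = [1] / [2] / [3] / [4]
  Insert 5 (step 5): P = [1, 5] / [2] / [6] / [8];  Q = [1, 5] / [2] / [3] / [4]
  Insert 7 (step 6): P = [1, 5, 7] / [2] / [6] / [8];  Q = [1, 5, 6] / [2] / [3] / [4]
  Insert 4 (step 7): P = [1, 4, 7] / [2, 5] / [6] / [8];  Q = [1, 5, 6] / [2, 7] / [3] / [4]
  Insert 3 (step 8): P = [1, 3, 7] / [2, 4] / [5] / [6] / [8];  Q = [1, 5, 6] / [2, 7] / [3] / [4] / [8]
Final shape: (3, 2, 1, 1, 1).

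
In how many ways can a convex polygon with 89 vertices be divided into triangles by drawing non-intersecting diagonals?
C_87 = 16435314834665426797069144960762886143367590394940

These polygon triangulations are counted by the Catalan number C_n = (1/(n + 1)) · C(2n, n). For n = 87: C_87 = (1/88) · C(174, 87) = 1446307705450557558142084756547133980616347954754720/88 = 16435314834665426797069144960762886143367590394940.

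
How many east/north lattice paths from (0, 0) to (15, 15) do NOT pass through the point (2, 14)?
Number of paths = 155115840

Total paths from (0, 0) to (15, 15): C(30, 15) = 155117520. Paths through (2, 14): (paths (0, 0) → (2, 14)) × (paths (2, 14) → (15, 15)) = C(16, 2) · C(14, 13) = 120 · 14 = 1680. Avoidance count = 155117520 − 1680 = 155115840.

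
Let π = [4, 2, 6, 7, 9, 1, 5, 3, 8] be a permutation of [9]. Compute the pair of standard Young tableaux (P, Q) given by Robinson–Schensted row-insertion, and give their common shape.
P = [1, 3, 7, 8] / [2, 5, 9] / [4, 6];  Q = [1, 3, 4, 5] / [2, 7, 9] / [6, 8];  common shape = (4, 3, 2)

Row-insert the values π_1, π_2, … into P one at a time, bumping the leftmost entry strictly greater than the inserted value down to the next row. The recording tableau Q records, in position (i, j), the step at which that cell was added to P.
  Insert 4 (step 1): P = [4];  Q = [1]
  Insert 2 (step 2): P = [2] / [4];  Q = [1] / [2]
  Insert 6 (step 3): P = [2, 6] / [4];  Q = [1, 3] / [2]
  Insert 7 (step 4): P = [2, 6, 7] / [4];  Q = [1, 3, 4] / [2]
  Insert 9 (step 5): P = [2, 6, 7, 9] / [4];  Q = [1, 3, 4, 5] / [2]
  Insert 1 (step 6): P = [1, 6, 7, 9] / [2] / [4];  Q = [1, 3, 4, 5] / [2] / [6]
  Insert 5 (step 7): P = [1, 5, 7, 9] / [2, 6] / [4];  Q = [1, 3, 4, 5] / [2, 7] / [6]
  Insert 3 (step 8): P = [1, 3, 7, 9] / [2, 5] / [4, 6];  Q = [1, 3, 4, 5] / [2, 7] / [6, 8]
  Insert 8 (step 9): P = [1, 3, 7, 8] / [2, 5, 9] / [4, 6];  Q = [1, 3, 4, 5] / [2, 7, 9] / [6, 8]
Final shape: (4, 3, 2).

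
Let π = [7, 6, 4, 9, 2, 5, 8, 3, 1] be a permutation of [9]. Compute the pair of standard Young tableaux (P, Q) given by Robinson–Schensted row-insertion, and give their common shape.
P = [1, 3, 8] / [2, 5] / [4, 9] / [6] / [7];  Q = [1, 4, 7] / [2, 6] / [3, 8] / [5] / [9];  common shape = (3, 2, 2, 1, 1)

Row-insert the values π_1, π_2, … into P one at a time, bumping the leftmost entry strictly greater than the inserted value down to the next row. The recording tableau Q records, in position (i, j), the step at which that cell was added to P.
  Insert 7 (step 1): P = [7];  Q = [1]
  Insert 6 (step 2): P = [6] / [7];  Q = [1] / [2]
  Insert 4 (step 3): P = [4] / [6] / [7];  Q = [1] / [2] / [3]
  Insert 9 (step 4): P = [4, 9] / [6] / [7];  Q = [1, 4] / [2] / [3]
  Insert 2 (step 5): P = [2, 9] / [4] / [6] / [7];  Q = [1, 4] / [2] / [3] / [5]
  Insert 5 (step 6): P = [2, 5] / [4, 9] / [6] / [7];  Q = [1, 4] / [2, 6] / [3] / [5]
  Insert 8 (step 7): P = [2, 5, 8] / [4, 9] / [6] / [7];  Q = [1, 4, 7] / [2, 6] / [3] / [5]
  Insert 3 (step 8): P = [2, 3, 8] / [4, 5] / [6, 9] / [7];  Q = [1, 4, 7] / [2, 6] / [3, 8] / [5]
  Insert 1 (step 9): P = [1, 3, 8] / [2, 5] / [4, 9] / [6] / [7];  Q = [1, 4, 7] / [2, 6] / [3, 8] / [5] / [9]
Final shape: (3, 2, 2, 1, 1).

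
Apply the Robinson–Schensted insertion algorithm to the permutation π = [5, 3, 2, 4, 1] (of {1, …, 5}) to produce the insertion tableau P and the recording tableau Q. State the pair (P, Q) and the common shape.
P = [1, 4] / [2] / [3] / [5];  Q = [1, 4] / [2] / [3] / [5];  common shape = (2, 1, 1, 1)

Row-insert the values π_1, π_2, … into P one at a time, bumping the leftmost entry strictly greater than the inserted value down to the next row. The recording tableau Q records, in position (i, j), the step at which that cell was added to P.
  Insert 5 (step 1): P = [5];  Q = [1]
  Insert 3 (step 2): P = [3] / [5];  Q = [1] / [2]
  Insert 2 (step 3): P = [2] / [3] / [5];  Q = [1] / [2] / [3]
  Insert 4 (step 4): P = [2, 4] / [3] / [5];  Q = [1, 4] / [2] / [3]
  Insert 1 (step 5): P = [1, 4] / [2] / [3] / [5];  Q = [1, 4] / [2] / [3] / [5]
Final shape: (2, 1, 1, 1).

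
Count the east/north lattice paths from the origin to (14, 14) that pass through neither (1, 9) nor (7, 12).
Number of paths = 38247192

Inclusion–exclusion. Total paths: C(28, 14) = 40116600. Through P₁: C(10, 1)·C(18, 13) = 85680. Through P₂: C(19, 7)·C(9, 7) = 1813968. Since P₁ is strictly southwest of P₂, a monotone path through both must visit P₁ then P₂; paths through both = C(10, 1)·C(9, 6)·C(9, 7) = 30240. Avoid both = 40116600 − 85680 − 1813968 + 30240 = 38247192.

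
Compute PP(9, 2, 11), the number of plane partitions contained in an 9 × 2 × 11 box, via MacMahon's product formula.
PP(9, 2, 11) = 4936848280

Evaluate the triple product over i = 1..9, j = 1..2, k = 1..11. The factors are (2/1) · (3/2) · (4/3) · (5/4) · (6/5) · (7/6) · (8/7) · (9/8) · … (198 factors total). The numerators and denominators telescope so the product is an integer; carrying out the multiplication exactly gives PP(9, 2, 11) = 4936848280.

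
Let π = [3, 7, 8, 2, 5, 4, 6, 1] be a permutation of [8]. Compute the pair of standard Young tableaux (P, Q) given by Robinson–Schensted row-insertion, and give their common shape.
P = [1, 4, 6] / [2, 5, 8] / [3] / [7];  Q = [1, 2, 3] / [4, 5, 7] / [6] / [8];  common shape = (3, 3, 1, 1)

Row-insert the values π_1, π_2, … into P one at a time, bumping the leftmost entry strictly greater than the inserted value down to the next row. The recording tableau Q records, in position (i, j), the step at which that cell was added to P.
  Insert 3 (step 1): P = [3];  Q = [1]
  Insert 7 (step 2): P = [3, 7];  Q = [1, 2]
  Insert 8 (step 3): P = [3, 7, 8];  Q = [1, 2, 3]
  Insert 2 (step 4): P = [2, 7, 8] / [3];  Q = [1, 2, 3] / [4]
  Insert 5 (step 5): P = [2, 5, 8] / [3, 7];  Q = [1, 2, 3] / [4, 5]
  Insert 4 (step 6): P = [2, 4, 8] / [3, 5] / [7];  Q = [1, 2, 3] / [4, 5] / [6]
  Insert 6 (step 7): P = [2, 4, 6] / [3, 5, 8] / [7];  Q = [1, 2, 3] / [4, 5, 7] / [6]
  Insert 1 (step 8): P = [1, 4, 6] / [2, 5, 8] / [3] / [7];  Q = [1, 2, 3] / [4, 5, 7] / [6] / [8]
Final shape: (3, 3, 1, 1).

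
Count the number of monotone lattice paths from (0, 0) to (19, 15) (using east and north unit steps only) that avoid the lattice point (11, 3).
Number of paths = 1810114440

Total paths from (0, 0) to (19, 15): C(34, 19) = 1855967520. Paths through (11, 3): (paths (0, 0) → (11, 3)) × (paths (11, 3) → (19, 15)) = C(14, 11) · C(20, 8) = 364 · 125970 = 45853080. Avoidance count = 1855967520 − 45853080 = 1810114440.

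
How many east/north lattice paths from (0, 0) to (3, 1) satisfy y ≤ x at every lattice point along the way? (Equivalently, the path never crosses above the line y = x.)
Number of paths = 3

By the reflection principle (André's argument), the number of monotone paths to (3, 1) with n ≤ m that never go above y = x is C(4, 3) − C(4, 4) = 4 − 1 = 3.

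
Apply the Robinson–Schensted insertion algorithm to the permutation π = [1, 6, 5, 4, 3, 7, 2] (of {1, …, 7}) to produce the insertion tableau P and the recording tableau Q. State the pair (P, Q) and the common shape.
P = [1, 2, 7] / [3] / [4] / [5] / [6];  Q = [1, 2, 6] / [3] / [4] / [5] / [7];  common shape = (3, 1, 1, 1, 1)

Row-insert the values π_1, π_2, … into P one at a time, bumping the leftmost entry strictly greater than the inserted value down to the next row. The recording tableau Q records, in position (i, j), the step at which that cell was added to P.
  Insert 1 (step 1): P = [1];  Q = [1]
  Insert 6 (step 2): P = [1, 6];  Q = [1, 2]
  Insert 5 (step 3): P = [1, 5] / [6];  Q = [1, 2] / [3]
  Insert 4 (step 4): P = [1, 4] / [5] / [6];  Q = [1, 2] / [3] / [4]
  Insert 3 (step 5): P = [1, 3] / [4] / [5] / [6];  Q = [1, 2] / [3] / [4] / [5]
  Insert 7 (step 6): P = [1, 3, 7] / [4] / [5] / [6];  Q = [1, 2, 6] / [3] / [4] / [5]
  Insert 2 (step 7): P = [1, 2, 7] / [3] / [4] / [5] / [6];  Q = [1, 2, 6] / [3] / [4] / [5] / [7]
Final shape: (3, 1, 1, 1, 1).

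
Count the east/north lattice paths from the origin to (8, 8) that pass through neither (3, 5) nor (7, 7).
Number of paths = 4550

Inclusion–exclusion. Total paths: C(16, 8) = 12870. Through P₁: C(8, 3)·C(8, 5) = 3136. Through P₂: C(14, 7)·C(2, 1) = 6864. Since P₁ is strictly southwest of P₂, a monotone path through both must visit P₁ then P₂; paths through both = C(8, 3)·C(6, 4)·C(2, 1) = 1680. Avoid both = 12870 − 3136 − 6864 + 1680 = 4550.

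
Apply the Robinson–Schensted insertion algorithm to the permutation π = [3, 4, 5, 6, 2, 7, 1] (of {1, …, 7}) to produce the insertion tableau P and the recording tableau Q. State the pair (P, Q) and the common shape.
P = [1, 4, 5, 6, 7] / [2] / [3];  Q = [1, 2, 3, 4, 6] / [5] / [7];  common shape = (5, 1, 1)

Row-insert the values π_1, π_2, … into P one at a time, bumping the leftmost entry strictly greater than the inserted value down to the next row. The recording tableau Q records, in position (i, j), the step at which that cell was added to P.
  Insert 3 (step 1): P = [3];  Q = [1]
  Insert 4 (step 2): P = [3, 4];  Q = [1, 2]
  Insert 5 (step 3): P = [3, 4, 5];  Q = [1, 2, 3]
  Insert 6 (step 4): P = [3, 4, 5, 6];  Q = [1, 2, 3, 4]
  Insert 2 (step 5): P = [2, 4, 5, 6] / [3];  Q = [1, 2, 3, 4] / [5]
  Insert 7 (step 6): P = [2, 4, 5, 6, 7] / [3];  Q = [1, 2, 3, 4, 6] / [5]
  Insert 1 (step 7): P = [1, 4, 5, 6, 7] / [2] / [3];  Q = [1, 2, 3, 4, 6] / [5] / [7]
Final shape: (5, 1, 1).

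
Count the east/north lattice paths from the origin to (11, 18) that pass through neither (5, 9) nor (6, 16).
Number of paths = 23346743

Inclusion–exclusion. Total paths: C(29, 11) = 34597290. Through P₁: C(14, 5)·C(15, 6) = 10020010. Through P₂: C(22, 6)·C(7, 5) = 1566873. Since P₁ is strictly southwest of P₂, a monotone path through both must visit P₁ then P₂; paths through both = C(14, 5)·C(8, 1)·C(7, 5) = 336336. Avoid both = 34597290 − 10020010 − 1566873 + 336336 = 23346743.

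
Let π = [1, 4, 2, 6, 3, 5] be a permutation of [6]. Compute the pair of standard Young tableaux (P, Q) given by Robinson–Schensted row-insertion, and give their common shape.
P = [1, 2, 3, 5] / [4, 6];  Q = [1, 2, 4, 6] / [3, 5];  common shape = (4, 2)

Row-insert the values π_1, π_2, … into P one at a time, bumping the leftmost entry strictly greater than the inserted value down to the next row. The recording tableau Q records, in position (i, j), the step at which that cell was added to P.
  Insert 1 (step 1): P = [1];  Q = [1]
  Insert 4 (step 2): P = [1, 4];  Q = [1, 2]
  Insert 2 (step 3): P = [1, 2] / [4];  Q = [1, 2] / [3]
  Insert 6 (step 4): P = [1, 2, 6] / [4];  Q = [1, 2, 4] / [3]
  Insert 3 (step 5): P = [1, 2, 3] / [4, 6];  Q = [1, 2, 4] / [3, 5]
  Insert 5 (step 6): P = [1, 2, 3, 5] / [4, 6];  Q = [1, 2, 4, 6] / [3, 5]
Final shape: (4, 2).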